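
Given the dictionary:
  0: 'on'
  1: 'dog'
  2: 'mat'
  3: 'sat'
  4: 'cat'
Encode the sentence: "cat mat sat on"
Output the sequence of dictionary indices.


Look up each word in the dictionary:
  'cat' -> 4
  'mat' -> 2
  'sat' -> 3
  'on' -> 0

Encoded: [4, 2, 3, 0]


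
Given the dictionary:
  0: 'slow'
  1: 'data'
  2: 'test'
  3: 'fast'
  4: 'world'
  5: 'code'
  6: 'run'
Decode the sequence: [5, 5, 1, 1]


Look up each index in the dictionary:
  5 -> 'code'
  5 -> 'code'
  1 -> 'data'
  1 -> 'data'

Decoded: "code code data data"


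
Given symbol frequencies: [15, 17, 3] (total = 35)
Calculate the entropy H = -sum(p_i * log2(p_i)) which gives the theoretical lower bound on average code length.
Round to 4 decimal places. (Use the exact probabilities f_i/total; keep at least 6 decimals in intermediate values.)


Per-symbol terms -p_i * log2(p_i) with p_i = f_i/35:
  p = 15/35 = 0.428571: log2(p) = -1.222392, -p*log2(p) = 0.523882
  p = 17/35 = 0.485714: log2(p) = -1.041820, -p*log2(p) = 0.506027
  p = 3/35 = 0.085714: log2(p) = -3.544321, -p*log2(p) = 0.303799
H = 0.523882 + 0.506027 + 0.303799 = 1.333708

H = 1.3337 bits/symbol


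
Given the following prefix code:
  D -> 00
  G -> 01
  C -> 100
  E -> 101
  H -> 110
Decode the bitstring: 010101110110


Decoding step by step:
Bits 01 -> G
Bits 01 -> G
Bits 01 -> G
Bits 110 -> H
Bits 110 -> H


Decoded message: GGGHH


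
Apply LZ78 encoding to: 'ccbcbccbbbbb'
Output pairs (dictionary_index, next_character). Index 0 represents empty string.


LZ78 encoding steps:
Dictionary: {0: ''}
Step 1: w='' (idx 0), next='c' -> output (0, 'c'), add 'c' as idx 1
Step 2: w='c' (idx 1), next='b' -> output (1, 'b'), add 'cb' as idx 2
Step 3: w='cb' (idx 2), next='c' -> output (2, 'c'), add 'cbc' as idx 3
Step 4: w='cb' (idx 2), next='b' -> output (2, 'b'), add 'cbb' as idx 4
Step 5: w='' (idx 0), next='b' -> output (0, 'b'), add 'b' as idx 5
Step 6: w='b' (idx 5), next='b' -> output (5, 'b'), add 'bb' as idx 6


Encoded: [(0, 'c'), (1, 'b'), (2, 'c'), (2, 'b'), (0, 'b'), (5, 'b')]


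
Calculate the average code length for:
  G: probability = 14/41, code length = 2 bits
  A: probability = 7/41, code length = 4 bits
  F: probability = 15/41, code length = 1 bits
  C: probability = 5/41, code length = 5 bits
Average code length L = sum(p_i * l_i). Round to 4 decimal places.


Weighted contributions p_i * l_i:
  G: (14/41) * 2 = 28/41
  A: (7/41) * 4 = 28/41
  F: (15/41) * 1 = 15/41
  C: (5/41) * 5 = 25/41
Sum = (28 + 28 + 15 + 25)/41 = 96/41

L = 96/41 = 2.3415 bits/symbol


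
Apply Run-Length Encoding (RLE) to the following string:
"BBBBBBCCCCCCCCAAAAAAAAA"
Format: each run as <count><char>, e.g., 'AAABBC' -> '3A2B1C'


Scanning runs left to right:
  i=0: run of 'B' x 6 -> '6B'
  i=6: run of 'C' x 8 -> '8C'
  i=14: run of 'A' x 9 -> '9A'

RLE = 6B8C9A


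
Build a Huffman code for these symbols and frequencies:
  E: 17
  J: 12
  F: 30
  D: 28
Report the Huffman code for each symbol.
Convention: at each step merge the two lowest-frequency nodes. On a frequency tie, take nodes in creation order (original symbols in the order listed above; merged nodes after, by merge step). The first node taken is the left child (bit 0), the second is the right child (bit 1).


Huffman tree construction:
Step 1: Merge J(12) + E(17) = 29
Step 2: Merge D(28) + (J+E)(29) = 57
Step 3: Merge F(30) + (D+(J+E))(57) = 87
Read each symbol's code off the tree from the root (left child = 0, right child = 1).

Codes:
  E: 111 (length 3)
  J: 110 (length 3)
  F: 0 (length 1)
  D: 10 (length 2)
Average code length: 173/87 = 1.9885 bits/symbol


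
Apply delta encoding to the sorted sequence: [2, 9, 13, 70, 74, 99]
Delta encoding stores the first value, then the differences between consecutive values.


First value: 2
Deltas:
  9 - 2 = 7
  13 - 9 = 4
  70 - 13 = 57
  74 - 70 = 4
  99 - 74 = 25


Delta encoded: [2, 7, 4, 57, 4, 25]


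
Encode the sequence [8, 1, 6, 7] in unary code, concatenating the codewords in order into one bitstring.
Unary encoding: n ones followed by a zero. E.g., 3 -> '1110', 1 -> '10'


Encode each number as n ones followed by a terminating 0:
  8 -> 111111110 (9 bits)
  1 -> 10 (2 bits)
  6 -> 1111110 (7 bits)
  7 -> 11111110 (8 bits)
Total length = 9 + 2 + 7 + 8 = 26 bits.

Unary([8, 1, 6, 7]) = 11111111010111111011111110 (26 bits)


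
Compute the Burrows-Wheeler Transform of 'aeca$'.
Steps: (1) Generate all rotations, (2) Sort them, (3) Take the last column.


Rotations (sorted):
  0: $aeca -> last char: a
  1: a$aec -> last char: c
  2: aeca$ -> last char: $
  3: ca$ae -> last char: e
  4: eca$a -> last char: a


BWT = ac$ea


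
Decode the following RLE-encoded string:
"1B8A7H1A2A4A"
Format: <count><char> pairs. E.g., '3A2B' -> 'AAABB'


Expanding each <count><char> pair:
  1B -> 'B'
  8A -> 'AAAAAAAA'
  7H -> 'HHHHHHH'
  1A -> 'A'
  2A -> 'AA'
  4A -> 'AAAA'

Decoded = BAAAAAAAAHHHHHHHAAAAAAA


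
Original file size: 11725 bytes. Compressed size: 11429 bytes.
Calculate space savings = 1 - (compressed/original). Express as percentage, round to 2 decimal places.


ratio = compressed/original = 11429/11725 = 0.974755
savings = 1 - ratio = 1 - 0.974755 = 0.025245
as a percentage: 0.025245 * 100 = 2.52%

Space savings = 1 - 11429/11725 = 2.52%


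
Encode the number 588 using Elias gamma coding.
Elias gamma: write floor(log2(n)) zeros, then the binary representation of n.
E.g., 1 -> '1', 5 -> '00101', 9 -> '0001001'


num_bits = floor(log2(588)) + 1 = 10
leading_zeros = num_bits - 1 = 9
binary(588) = 1001001100

Elias gamma(588) = '000000000' + '1001001100' = 0000000001001001100 (19 bits)


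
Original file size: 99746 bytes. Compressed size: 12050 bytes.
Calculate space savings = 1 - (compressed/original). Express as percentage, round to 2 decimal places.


ratio = compressed/original = 12050/99746 = 0.120807
savings = 1 - ratio = 1 - 0.120807 = 0.879193
as a percentage: 0.879193 * 100 = 87.92%

Space savings = 1 - 12050/99746 = 87.92%


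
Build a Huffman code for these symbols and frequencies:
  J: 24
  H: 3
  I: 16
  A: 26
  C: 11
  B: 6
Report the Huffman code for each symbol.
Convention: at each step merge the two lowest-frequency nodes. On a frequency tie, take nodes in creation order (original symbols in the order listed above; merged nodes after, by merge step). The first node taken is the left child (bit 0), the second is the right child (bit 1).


Huffman tree construction:
Step 1: Merge H(3) + B(6) = 9
Step 2: Merge (H+B)(9) + C(11) = 20
Step 3: Merge I(16) + ((H+B)+C)(20) = 36
Step 4: Merge J(24) + A(26) = 50
Step 5: Merge (I+((H+B)+C))(36) + (J+A)(50) = 86
Read each symbol's code off the tree from the root (left child = 0, right child = 1).

Codes:
  J: 10 (length 2)
  H: 0100 (length 4)
  I: 00 (length 2)
  A: 11 (length 2)
  C: 011 (length 3)
  B: 0101 (length 4)
Average code length: 201/86 = 2.3372 bits/symbol


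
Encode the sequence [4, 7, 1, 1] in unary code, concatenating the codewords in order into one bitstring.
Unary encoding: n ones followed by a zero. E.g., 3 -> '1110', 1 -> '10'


Encode each number as n ones followed by a terminating 0:
  4 -> 11110 (5 bits)
  7 -> 11111110 (8 bits)
  1 -> 10 (2 bits)
  1 -> 10 (2 bits)
Total length = 5 + 8 + 2 + 2 = 17 bits.

Unary([4, 7, 1, 1]) = 11110111111101010 (17 bits)


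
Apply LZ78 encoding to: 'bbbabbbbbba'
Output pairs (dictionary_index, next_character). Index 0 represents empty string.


LZ78 encoding steps:
Dictionary: {0: ''}
Step 1: w='' (idx 0), next='b' -> output (0, 'b'), add 'b' as idx 1
Step 2: w='b' (idx 1), next='b' -> output (1, 'b'), add 'bb' as idx 2
Step 3: w='' (idx 0), next='a' -> output (0, 'a'), add 'a' as idx 3
Step 4: w='bb' (idx 2), next='b' -> output (2, 'b'), add 'bbb' as idx 4
Step 5: w='bbb' (idx 4), next='a' -> output (4, 'a'), add 'bbba' as idx 5


Encoded: [(0, 'b'), (1, 'b'), (0, 'a'), (2, 'b'), (4, 'a')]


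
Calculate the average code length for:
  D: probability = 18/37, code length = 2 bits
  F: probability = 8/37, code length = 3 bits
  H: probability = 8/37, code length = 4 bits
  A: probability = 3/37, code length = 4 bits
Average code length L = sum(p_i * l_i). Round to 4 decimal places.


Weighted contributions p_i * l_i:
  D: (18/37) * 2 = 36/37
  F: (8/37) * 3 = 24/37
  H: (8/37) * 4 = 32/37
  A: (3/37) * 4 = 12/37
Sum = (36 + 24 + 32 + 12)/37 = 104/37

L = 104/37 = 2.8108 bits/symbol


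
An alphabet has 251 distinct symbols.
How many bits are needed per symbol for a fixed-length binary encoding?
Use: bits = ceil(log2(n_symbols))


log2(251) = 7.9715
Bracket: 2^7 = 128 < 251 <= 2^8 = 256
So ceil(log2(251)) = 8

bits = ceil(log2(251)) = ceil(7.9715) = 8 bits


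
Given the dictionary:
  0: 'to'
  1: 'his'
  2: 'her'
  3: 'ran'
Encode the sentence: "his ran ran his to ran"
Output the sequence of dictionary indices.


Look up each word in the dictionary:
  'his' -> 1
  'ran' -> 3
  'ran' -> 3
  'his' -> 1
  'to' -> 0
  'ran' -> 3

Encoded: [1, 3, 3, 1, 0, 3]


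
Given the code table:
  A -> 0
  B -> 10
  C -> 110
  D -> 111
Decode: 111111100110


Decoding:
111 -> D
111 -> D
10 -> B
0 -> A
110 -> C


Result: DDBAC


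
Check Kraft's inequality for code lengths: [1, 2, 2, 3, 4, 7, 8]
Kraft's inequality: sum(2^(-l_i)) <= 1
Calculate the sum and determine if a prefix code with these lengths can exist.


Sum = 2^(-1) + 2^(-2) + 2^(-2) + 2^(-3) + 2^(-4) + 2^(-7) + 2^(-8)
    = 0.5 + 0.25 + 0.25 + 0.125 + 0.0625 + 0.0078125 + 0.00390625
    = 307/256 = 1.19921875
Since 1.19921875 > 1, Kraft's inequality is NOT satisfied.
A prefix code with these lengths CANNOT exist.

Kraft sum = 1.19921875. Not satisfied.


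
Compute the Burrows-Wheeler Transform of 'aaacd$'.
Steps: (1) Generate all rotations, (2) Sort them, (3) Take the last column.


Rotations (sorted):
  0: $aaacd -> last char: d
  1: aaacd$ -> last char: $
  2: aacd$a -> last char: a
  3: acd$aa -> last char: a
  4: cd$aaa -> last char: a
  5: d$aaac -> last char: c


BWT = d$aaac


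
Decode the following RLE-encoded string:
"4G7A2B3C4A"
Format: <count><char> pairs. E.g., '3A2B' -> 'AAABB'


Expanding each <count><char> pair:
  4G -> 'GGGG'
  7A -> 'AAAAAAA'
  2B -> 'BB'
  3C -> 'CCC'
  4A -> 'AAAA'

Decoded = GGGGAAAAAAABBCCCAAAA


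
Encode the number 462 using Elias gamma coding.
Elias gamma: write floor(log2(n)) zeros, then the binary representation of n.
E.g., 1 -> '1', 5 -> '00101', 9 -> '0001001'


num_bits = floor(log2(462)) + 1 = 9
leading_zeros = num_bits - 1 = 8
binary(462) = 111001110

Elias gamma(462) = '00000000' + '111001110' = 00000000111001110 (17 bits)


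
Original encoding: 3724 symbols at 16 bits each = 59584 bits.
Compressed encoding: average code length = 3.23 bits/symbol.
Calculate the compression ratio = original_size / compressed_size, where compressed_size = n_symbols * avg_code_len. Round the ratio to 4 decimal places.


original_size = n_symbols * orig_bits = 3724 * 16 = 59584 bits
compressed_size = n_symbols * avg_code_len = 3724 * 3.23 = 12028.52 bits
ratio = original_size / compressed_size = 59584 / 12028.52 = 4.9536

Compression ratio = 4.9536


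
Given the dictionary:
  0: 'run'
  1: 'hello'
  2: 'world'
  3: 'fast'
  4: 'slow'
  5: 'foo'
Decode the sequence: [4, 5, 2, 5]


Look up each index in the dictionary:
  4 -> 'slow'
  5 -> 'foo'
  2 -> 'world'
  5 -> 'foo'

Decoded: "slow foo world foo"


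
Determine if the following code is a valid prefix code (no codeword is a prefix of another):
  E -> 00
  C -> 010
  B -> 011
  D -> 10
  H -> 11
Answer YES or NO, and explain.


Checking each pair (does one codeword prefix another?):
  E='00' vs C='010': no prefix
  E='00' vs B='011': no prefix
  E='00' vs D='10': no prefix
  E='00' vs H='11': no prefix
  C='010' vs E='00': no prefix
  C='010' vs B='011': no prefix
  C='010' vs D='10': no prefix
  C='010' vs H='11': no prefix
  B='011' vs E='00': no prefix
  B='011' vs C='010': no prefix
  B='011' vs D='10': no prefix
  B='011' vs H='11': no prefix
  D='10' vs E='00': no prefix
  D='10' vs C='010': no prefix
  D='10' vs B='011': no prefix
  D='10' vs H='11': no prefix
  H='11' vs E='00': no prefix
  H='11' vs C='010': no prefix
  H='11' vs B='011': no prefix
  H='11' vs D='10': no prefix
No violation found over all pairs.

YES -- this is a valid prefix code. No codeword is a prefix of any other codeword.


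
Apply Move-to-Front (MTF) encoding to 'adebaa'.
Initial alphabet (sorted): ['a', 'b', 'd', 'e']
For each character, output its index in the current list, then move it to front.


MTF encoding:
'a': index 0 in ['a', 'b', 'd', 'e'] -> ['a', 'b', 'd', 'e']
'd': index 2 in ['a', 'b', 'd', 'e'] -> ['d', 'a', 'b', 'e']
'e': index 3 in ['d', 'a', 'b', 'e'] -> ['e', 'd', 'a', 'b']
'b': index 3 in ['e', 'd', 'a', 'b'] -> ['b', 'e', 'd', 'a']
'a': index 3 in ['b', 'e', 'd', 'a'] -> ['a', 'b', 'e', 'd']
'a': index 0 in ['a', 'b', 'e', 'd'] -> ['a', 'b', 'e', 'd']


Output: [0, 2, 3, 3, 3, 0]


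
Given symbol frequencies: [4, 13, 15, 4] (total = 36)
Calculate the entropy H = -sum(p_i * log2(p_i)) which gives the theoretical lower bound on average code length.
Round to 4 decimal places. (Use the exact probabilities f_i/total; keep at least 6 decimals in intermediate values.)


Per-symbol terms -p_i * log2(p_i) with p_i = f_i/36:
  p = 4/36 = 0.111111: log2(p) = -3.169925, -p*log2(p) = 0.352214
  p = 13/36 = 0.361111: log2(p) = -1.469485, -p*log2(p) = 0.530647
  p = 15/36 = 0.416667: log2(p) = -1.263034, -p*log2(p) = 0.526264
  p = 4/36 = 0.111111: log2(p) = -3.169925, -p*log2(p) = 0.352214
H = 0.352214 + 0.530647 + 0.526264 + 0.352214 = 1.761339

H = 1.7613 bits/symbol


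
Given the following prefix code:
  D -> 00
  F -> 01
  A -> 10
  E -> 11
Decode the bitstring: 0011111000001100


Decoding step by step:
Bits 00 -> D
Bits 11 -> E
Bits 11 -> E
Bits 10 -> A
Bits 00 -> D
Bits 00 -> D
Bits 11 -> E
Bits 00 -> D


Decoded message: DEEADDED


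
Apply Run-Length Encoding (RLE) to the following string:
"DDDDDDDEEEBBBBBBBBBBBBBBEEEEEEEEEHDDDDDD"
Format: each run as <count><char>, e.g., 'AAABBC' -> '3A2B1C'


Scanning runs left to right:
  i=0: run of 'D' x 7 -> '7D'
  i=7: run of 'E' x 3 -> '3E'
  i=10: run of 'B' x 14 -> '14B'
  i=24: run of 'E' x 9 -> '9E'
  i=33: run of 'H' x 1 -> '1H'
  i=34: run of 'D' x 6 -> '6D'

RLE = 7D3E14B9E1H6D


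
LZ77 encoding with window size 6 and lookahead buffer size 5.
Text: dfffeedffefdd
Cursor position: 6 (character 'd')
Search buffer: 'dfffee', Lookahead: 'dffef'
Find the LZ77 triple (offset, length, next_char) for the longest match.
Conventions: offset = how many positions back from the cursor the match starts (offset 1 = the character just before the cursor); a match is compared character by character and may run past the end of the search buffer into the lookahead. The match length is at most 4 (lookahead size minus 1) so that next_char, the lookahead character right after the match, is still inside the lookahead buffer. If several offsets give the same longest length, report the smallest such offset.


Try each offset into the search buffer:
  offset=1 (pos 5, char 'e'): match length 0
  offset=2 (pos 4, char 'e'): match length 0
  offset=3 (pos 3, char 'f'): match length 0
  offset=4 (pos 2, char 'f'): match length 0
  offset=5 (pos 1, char 'f'): match length 0
  offset=6 (pos 0, char 'd'): match length 3
Longest match has length 3 at offset 6.
next_char = character at position 6 + 3 = 9 -> 'e'

Best match: offset=6, length=3 (matching 'dff' starting at position 0)
LZ77 triple: (6, 3, 'e')


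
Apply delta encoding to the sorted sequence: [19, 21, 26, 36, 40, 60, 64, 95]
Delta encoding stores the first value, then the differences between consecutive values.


First value: 19
Deltas:
  21 - 19 = 2
  26 - 21 = 5
  36 - 26 = 10
  40 - 36 = 4
  60 - 40 = 20
  64 - 60 = 4
  95 - 64 = 31


Delta encoded: [19, 2, 5, 10, 4, 20, 4, 31]


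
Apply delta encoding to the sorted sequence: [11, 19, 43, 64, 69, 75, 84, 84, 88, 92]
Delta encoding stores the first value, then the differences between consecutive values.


First value: 11
Deltas:
  19 - 11 = 8
  43 - 19 = 24
  64 - 43 = 21
  69 - 64 = 5
  75 - 69 = 6
  84 - 75 = 9
  84 - 84 = 0
  88 - 84 = 4
  92 - 88 = 4


Delta encoded: [11, 8, 24, 21, 5, 6, 9, 0, 4, 4]


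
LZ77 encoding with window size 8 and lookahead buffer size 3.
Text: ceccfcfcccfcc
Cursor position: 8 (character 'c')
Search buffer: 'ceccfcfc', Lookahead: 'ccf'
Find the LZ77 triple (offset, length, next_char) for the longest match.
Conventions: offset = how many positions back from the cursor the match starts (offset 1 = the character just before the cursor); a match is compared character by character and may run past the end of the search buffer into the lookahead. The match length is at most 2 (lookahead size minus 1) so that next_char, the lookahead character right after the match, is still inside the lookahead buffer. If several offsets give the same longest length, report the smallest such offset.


Try each offset into the search buffer:
  offset=1 (pos 7, char 'c'): match length 2
  offset=2 (pos 6, char 'f'): match length 0
  offset=3 (pos 5, char 'c'): match length 1
  offset=4 (pos 4, char 'f'): match length 0
  offset=5 (pos 3, char 'c'): match length 1
  offset=6 (pos 2, char 'c'): match length 2
  offset=7 (pos 1, char 'e'): match length 0
  offset=8 (pos 0, char 'c'): match length 1
Longest match has length 2, found at offsets 1, 6; take the smallest, offset 1.
next_char = character at position 8 + 2 = 10 -> 'f'

Best match: offset=1, length=2 (matching 'cc' starting at position 7)
LZ77 triple: (1, 2, 'f')


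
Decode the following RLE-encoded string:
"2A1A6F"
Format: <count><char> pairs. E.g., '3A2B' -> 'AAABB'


Expanding each <count><char> pair:
  2A -> 'AA'
  1A -> 'A'
  6F -> 'FFFFFF'

Decoded = AAAFFFFFF


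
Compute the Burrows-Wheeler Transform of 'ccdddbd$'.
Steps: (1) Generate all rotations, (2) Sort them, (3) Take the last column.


Rotations (sorted):
  0: $ccdddbd -> last char: d
  1: bd$ccddd -> last char: d
  2: ccdddbd$ -> last char: $
  3: cdddbd$c -> last char: c
  4: d$ccdddb -> last char: b
  5: dbd$ccdd -> last char: d
  6: ddbd$ccd -> last char: d
  7: dddbd$cc -> last char: c


BWT = dd$cbddc


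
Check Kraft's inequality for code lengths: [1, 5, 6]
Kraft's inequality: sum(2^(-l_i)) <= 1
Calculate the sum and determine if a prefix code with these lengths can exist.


Sum = 2^(-1) + 2^(-5) + 2^(-6)
    = 0.5 + 0.03125 + 0.015625
    = 35/64 = 0.546875
Since 0.546875 <= 1, Kraft's inequality IS satisfied.
A prefix code with these lengths CAN exist.

Kraft sum = 0.546875. Satisfied.


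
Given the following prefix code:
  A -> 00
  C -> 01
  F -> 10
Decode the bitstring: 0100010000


Decoding step by step:
Bits 01 -> C
Bits 00 -> A
Bits 01 -> C
Bits 00 -> A
Bits 00 -> A


Decoded message: CACAA


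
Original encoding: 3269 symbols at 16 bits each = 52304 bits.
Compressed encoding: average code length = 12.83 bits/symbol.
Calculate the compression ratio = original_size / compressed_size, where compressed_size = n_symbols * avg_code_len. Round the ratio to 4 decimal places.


original_size = n_symbols * orig_bits = 3269 * 16 = 52304 bits
compressed_size = n_symbols * avg_code_len = 3269 * 12.83 = 41941.27 bits
ratio = original_size / compressed_size = 52304 / 41941.27 = 1.2471

Compression ratio = 1.2471


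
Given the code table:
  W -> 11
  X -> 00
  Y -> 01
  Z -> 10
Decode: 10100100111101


Decoding:
10 -> Z
10 -> Z
01 -> Y
00 -> X
11 -> W
11 -> W
01 -> Y


Result: ZZYXWWY


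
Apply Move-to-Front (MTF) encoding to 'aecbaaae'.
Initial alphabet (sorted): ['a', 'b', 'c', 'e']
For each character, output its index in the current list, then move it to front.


MTF encoding:
'a': index 0 in ['a', 'b', 'c', 'e'] -> ['a', 'b', 'c', 'e']
'e': index 3 in ['a', 'b', 'c', 'e'] -> ['e', 'a', 'b', 'c']
'c': index 3 in ['e', 'a', 'b', 'c'] -> ['c', 'e', 'a', 'b']
'b': index 3 in ['c', 'e', 'a', 'b'] -> ['b', 'c', 'e', 'a']
'a': index 3 in ['b', 'c', 'e', 'a'] -> ['a', 'b', 'c', 'e']
'a': index 0 in ['a', 'b', 'c', 'e'] -> ['a', 'b', 'c', 'e']
'a': index 0 in ['a', 'b', 'c', 'e'] -> ['a', 'b', 'c', 'e']
'e': index 3 in ['a', 'b', 'c', 'e'] -> ['e', 'a', 'b', 'c']


Output: [0, 3, 3, 3, 3, 0, 0, 3]


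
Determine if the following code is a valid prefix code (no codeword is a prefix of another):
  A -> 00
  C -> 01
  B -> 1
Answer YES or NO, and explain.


Checking each pair (does one codeword prefix another?):
  A='00' vs C='01': no prefix
  A='00' vs B='1': no prefix
  C='01' vs A='00': no prefix
  C='01' vs B='1': no prefix
  B='1' vs A='00': no prefix
  B='1' vs C='01': no prefix
No violation found over all pairs.

YES -- this is a valid prefix code. No codeword is a prefix of any other codeword.


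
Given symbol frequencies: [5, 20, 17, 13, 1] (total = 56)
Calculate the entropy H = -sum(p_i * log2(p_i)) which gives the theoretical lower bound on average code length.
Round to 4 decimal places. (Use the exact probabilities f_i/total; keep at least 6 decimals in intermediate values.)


Per-symbol terms -p_i * log2(p_i) with p_i = f_i/56:
  p = 5/56 = 0.089286: log2(p) = -3.485427, -p*log2(p) = 0.311199
  p = 20/56 = 0.357143: log2(p) = -1.485427, -p*log2(p) = 0.530510
  p = 17/56 = 0.303571: log2(p) = -1.719892, -p*log2(p) = 0.522110
  p = 13/56 = 0.232143: log2(p) = -2.106915, -p*log2(p) = 0.489105
  p = 1/56 = 0.017857: log2(p) = -5.807355, -p*log2(p) = 0.103703
H = 0.311199 + 0.530510 + 0.522110 + 0.489105 + 0.103703 = 1.956627

H = 1.9566 bits/symbol


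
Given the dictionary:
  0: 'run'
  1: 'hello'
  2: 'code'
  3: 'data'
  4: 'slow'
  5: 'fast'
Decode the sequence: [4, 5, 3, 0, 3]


Look up each index in the dictionary:
  4 -> 'slow'
  5 -> 'fast'
  3 -> 'data'
  0 -> 'run'
  3 -> 'data'

Decoded: "slow fast data run data"


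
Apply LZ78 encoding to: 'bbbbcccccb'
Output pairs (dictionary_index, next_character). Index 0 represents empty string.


LZ78 encoding steps:
Dictionary: {0: ''}
Step 1: w='' (idx 0), next='b' -> output (0, 'b'), add 'b' as idx 1
Step 2: w='b' (idx 1), next='b' -> output (1, 'b'), add 'bb' as idx 2
Step 3: w='b' (idx 1), next='c' -> output (1, 'c'), add 'bc' as idx 3
Step 4: w='' (idx 0), next='c' -> output (0, 'c'), add 'c' as idx 4
Step 5: w='c' (idx 4), next='c' -> output (4, 'c'), add 'cc' as idx 5
Step 6: w='c' (idx 4), next='b' -> output (4, 'b'), add 'cb' as idx 6


Encoded: [(0, 'b'), (1, 'b'), (1, 'c'), (0, 'c'), (4, 'c'), (4, 'b')]


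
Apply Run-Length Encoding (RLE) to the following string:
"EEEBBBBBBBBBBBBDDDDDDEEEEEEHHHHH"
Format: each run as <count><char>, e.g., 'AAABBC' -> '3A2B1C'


Scanning runs left to right:
  i=0: run of 'E' x 3 -> '3E'
  i=3: run of 'B' x 12 -> '12B'
  i=15: run of 'D' x 6 -> '6D'
  i=21: run of 'E' x 6 -> '6E'
  i=27: run of 'H' x 5 -> '5H'

RLE = 3E12B6D6E5H


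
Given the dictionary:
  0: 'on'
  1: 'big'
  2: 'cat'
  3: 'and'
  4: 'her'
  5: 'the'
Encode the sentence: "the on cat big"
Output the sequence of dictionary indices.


Look up each word in the dictionary:
  'the' -> 5
  'on' -> 0
  'cat' -> 2
  'big' -> 1

Encoded: [5, 0, 2, 1]


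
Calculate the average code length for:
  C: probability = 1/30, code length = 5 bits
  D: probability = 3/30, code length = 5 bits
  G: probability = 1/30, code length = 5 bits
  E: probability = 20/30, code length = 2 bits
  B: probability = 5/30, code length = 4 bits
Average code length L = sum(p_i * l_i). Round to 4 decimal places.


Weighted contributions p_i * l_i:
  C: (1/30) * 5 = 5/30
  D: (3/30) * 5 = 15/30
  G: (1/30) * 5 = 5/30
  E: (20/30) * 2 = 40/30
  B: (5/30) * 4 = 20/30
Sum = (5 + 15 + 5 + 40 + 20)/30 = 85/30

L = 85/30 = 2.8333 bits/symbol


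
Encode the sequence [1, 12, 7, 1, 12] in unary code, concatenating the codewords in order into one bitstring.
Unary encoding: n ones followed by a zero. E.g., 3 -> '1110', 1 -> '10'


Encode each number as n ones followed by a terminating 0:
  1 -> 10 (2 bits)
  12 -> 1111111111110 (13 bits)
  7 -> 11111110 (8 bits)
  1 -> 10 (2 bits)
  12 -> 1111111111110 (13 bits)
Total length = 2 + 13 + 8 + 2 + 13 = 38 bits.

Unary([1, 12, 7, 1, 12]) = 10111111111111011111110101111111111110 (38 bits)


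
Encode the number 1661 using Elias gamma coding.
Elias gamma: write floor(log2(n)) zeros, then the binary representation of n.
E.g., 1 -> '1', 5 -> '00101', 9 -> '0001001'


num_bits = floor(log2(1661)) + 1 = 11
leading_zeros = num_bits - 1 = 10
binary(1661) = 11001111101

Elias gamma(1661) = '0000000000' + '11001111101' = 000000000011001111101 (21 bits)


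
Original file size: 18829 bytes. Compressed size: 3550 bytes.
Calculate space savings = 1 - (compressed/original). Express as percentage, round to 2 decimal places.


ratio = compressed/original = 3550/18829 = 0.188539
savings = 1 - ratio = 1 - 0.188539 = 0.811461
as a percentage: 0.811461 * 100 = 81.15%

Space savings = 1 - 3550/18829 = 81.15%


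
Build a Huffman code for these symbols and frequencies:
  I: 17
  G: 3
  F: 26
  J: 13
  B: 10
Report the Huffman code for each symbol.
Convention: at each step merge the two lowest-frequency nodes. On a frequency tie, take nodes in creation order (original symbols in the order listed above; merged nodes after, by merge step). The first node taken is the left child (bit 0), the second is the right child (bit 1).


Huffman tree construction:
Step 1: Merge G(3) + B(10) = 13
Step 2: Merge J(13) + (G+B)(13) = 26
Step 3: Merge I(17) + F(26) = 43
Step 4: Merge (J+(G+B))(26) + (I+F)(43) = 69
Read each symbol's code off the tree from the root (left child = 0, right child = 1).

Codes:
  I: 10 (length 2)
  G: 010 (length 3)
  F: 11 (length 2)
  J: 00 (length 2)
  B: 011 (length 3)
Average code length: 151/69 = 2.1884 bits/symbol


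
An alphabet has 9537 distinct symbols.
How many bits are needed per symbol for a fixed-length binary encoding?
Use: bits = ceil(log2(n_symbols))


log2(9537) = 13.2193
Bracket: 2^13 = 8192 < 9537 <= 2^14 = 16384
So ceil(log2(9537)) = 14

bits = ceil(log2(9537)) = ceil(13.2193) = 14 bits


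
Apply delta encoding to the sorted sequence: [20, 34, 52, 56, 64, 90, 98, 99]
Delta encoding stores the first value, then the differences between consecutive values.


First value: 20
Deltas:
  34 - 20 = 14
  52 - 34 = 18
  56 - 52 = 4
  64 - 56 = 8
  90 - 64 = 26
  98 - 90 = 8
  99 - 98 = 1


Delta encoded: [20, 14, 18, 4, 8, 26, 8, 1]


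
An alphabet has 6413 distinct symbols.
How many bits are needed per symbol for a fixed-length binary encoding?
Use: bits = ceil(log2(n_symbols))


log2(6413) = 12.6468
Bracket: 2^12 = 4096 < 6413 <= 2^13 = 8192
So ceil(log2(6413)) = 13

bits = ceil(log2(6413)) = ceil(12.6468) = 13 bits


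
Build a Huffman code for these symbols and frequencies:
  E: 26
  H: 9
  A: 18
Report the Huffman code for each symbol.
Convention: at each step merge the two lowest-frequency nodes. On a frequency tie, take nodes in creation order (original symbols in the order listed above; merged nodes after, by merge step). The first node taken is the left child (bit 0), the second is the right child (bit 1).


Huffman tree construction:
Step 1: Merge H(9) + A(18) = 27
Step 2: Merge E(26) + (H+A)(27) = 53
Read each symbol's code off the tree from the root (left child = 0, right child = 1).

Codes:
  E: 0 (length 1)
  H: 10 (length 2)
  A: 11 (length 2)
Average code length: 80/53 = 1.5094 bits/symbol


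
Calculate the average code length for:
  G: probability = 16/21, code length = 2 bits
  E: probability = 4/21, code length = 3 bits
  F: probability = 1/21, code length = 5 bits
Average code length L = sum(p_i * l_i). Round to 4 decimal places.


Weighted contributions p_i * l_i:
  G: (16/21) * 2 = 32/21
  E: (4/21) * 3 = 12/21
  F: (1/21) * 5 = 5/21
Sum = (32 + 12 + 5)/21 = 49/21

L = 49/21 = 2.3333 bits/symbol


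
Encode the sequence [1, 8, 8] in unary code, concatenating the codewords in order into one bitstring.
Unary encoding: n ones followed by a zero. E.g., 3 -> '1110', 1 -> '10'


Encode each number as n ones followed by a terminating 0:
  1 -> 10 (2 bits)
  8 -> 111111110 (9 bits)
  8 -> 111111110 (9 bits)
Total length = 2 + 9 + 9 = 20 bits.

Unary([1, 8, 8]) = 10111111110111111110 (20 bits)


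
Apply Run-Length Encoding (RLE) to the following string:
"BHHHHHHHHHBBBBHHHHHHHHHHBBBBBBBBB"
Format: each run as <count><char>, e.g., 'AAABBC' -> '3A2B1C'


Scanning runs left to right:
  i=0: run of 'B' x 1 -> '1B'
  i=1: run of 'H' x 9 -> '9H'
  i=10: run of 'B' x 4 -> '4B'
  i=14: run of 'H' x 10 -> '10H'
  i=24: run of 'B' x 9 -> '9B'

RLE = 1B9H4B10H9B


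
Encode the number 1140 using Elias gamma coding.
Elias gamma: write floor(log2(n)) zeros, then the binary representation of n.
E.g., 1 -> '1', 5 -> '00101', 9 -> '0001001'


num_bits = floor(log2(1140)) + 1 = 11
leading_zeros = num_bits - 1 = 10
binary(1140) = 10001110100

Elias gamma(1140) = '0000000000' + '10001110100' = 000000000010001110100 (21 bits)


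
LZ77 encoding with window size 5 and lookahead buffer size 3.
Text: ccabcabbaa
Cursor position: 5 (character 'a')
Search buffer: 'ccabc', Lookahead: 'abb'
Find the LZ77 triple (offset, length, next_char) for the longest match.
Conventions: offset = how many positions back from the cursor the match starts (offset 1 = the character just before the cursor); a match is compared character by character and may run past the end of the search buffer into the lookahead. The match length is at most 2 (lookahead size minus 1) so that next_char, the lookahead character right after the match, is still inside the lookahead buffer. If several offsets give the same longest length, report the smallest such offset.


Try each offset into the search buffer:
  offset=1 (pos 4, char 'c'): match length 0
  offset=2 (pos 3, char 'b'): match length 0
  offset=3 (pos 2, char 'a'): match length 2
  offset=4 (pos 1, char 'c'): match length 0
  offset=5 (pos 0, char 'c'): match length 0
Longest match has length 2 at offset 3.
next_char = character at position 5 + 2 = 7 -> 'b'

Best match: offset=3, length=2 (matching 'ab' starting at position 2)
LZ77 triple: (3, 2, 'b')


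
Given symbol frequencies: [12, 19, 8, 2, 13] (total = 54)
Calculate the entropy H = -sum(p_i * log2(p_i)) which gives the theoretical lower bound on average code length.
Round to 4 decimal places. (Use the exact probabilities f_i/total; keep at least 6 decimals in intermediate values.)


Per-symbol terms -p_i * log2(p_i) with p_i = f_i/54:
  p = 12/54 = 0.222222: log2(p) = -2.169925, -p*log2(p) = 0.482206
  p = 19/54 = 0.351852: log2(p) = -1.506960, -p*log2(p) = 0.530227
  p = 8/54 = 0.148148: log2(p) = -2.754888, -p*log2(p) = 0.408131
  p = 2/54 = 0.037037: log2(p) = -4.754888, -p*log2(p) = 0.176107
  p = 13/54 = 0.240741: log2(p) = -2.054448, -p*log2(p) = 0.494589
H = 0.482206 + 0.530227 + 0.408131 + 0.176107 + 0.494589 = 2.091260

H = 2.0913 bits/symbol


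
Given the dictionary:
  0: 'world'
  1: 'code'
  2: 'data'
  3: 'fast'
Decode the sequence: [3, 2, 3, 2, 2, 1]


Look up each index in the dictionary:
  3 -> 'fast'
  2 -> 'data'
  3 -> 'fast'
  2 -> 'data'
  2 -> 'data'
  1 -> 'code'

Decoded: "fast data fast data data code"


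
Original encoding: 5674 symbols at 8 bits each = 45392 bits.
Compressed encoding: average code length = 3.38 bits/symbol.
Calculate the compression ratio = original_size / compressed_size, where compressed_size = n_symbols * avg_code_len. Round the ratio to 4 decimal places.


original_size = n_symbols * orig_bits = 5674 * 8 = 45392 bits
compressed_size = n_symbols * avg_code_len = 5674 * 3.38 = 19178.12 bits
ratio = original_size / compressed_size = 45392 / 19178.12 = 2.3669

Compression ratio = 2.3669


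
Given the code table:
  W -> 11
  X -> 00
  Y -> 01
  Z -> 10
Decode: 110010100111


Decoding:
11 -> W
00 -> X
10 -> Z
10 -> Z
01 -> Y
11 -> W


Result: WXZZYW


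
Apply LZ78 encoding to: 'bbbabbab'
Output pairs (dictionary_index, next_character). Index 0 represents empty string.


LZ78 encoding steps:
Dictionary: {0: ''}
Step 1: w='' (idx 0), next='b' -> output (0, 'b'), add 'b' as idx 1
Step 2: w='b' (idx 1), next='b' -> output (1, 'b'), add 'bb' as idx 2
Step 3: w='' (idx 0), next='a' -> output (0, 'a'), add 'a' as idx 3
Step 4: w='bb' (idx 2), next='a' -> output (2, 'a'), add 'bba' as idx 4
Step 5: w='b' (idx 1), end of input -> output (1, '')


Encoded: [(0, 'b'), (1, 'b'), (0, 'a'), (2, 'a'), (1, '')]


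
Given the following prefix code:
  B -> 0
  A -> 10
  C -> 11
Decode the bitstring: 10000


Decoding step by step:
Bits 10 -> A
Bits 0 -> B
Bits 0 -> B
Bits 0 -> B


Decoded message: ABBB


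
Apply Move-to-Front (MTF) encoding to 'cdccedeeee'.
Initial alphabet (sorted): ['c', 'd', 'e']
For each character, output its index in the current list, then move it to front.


MTF encoding:
'c': index 0 in ['c', 'd', 'e'] -> ['c', 'd', 'e']
'd': index 1 in ['c', 'd', 'e'] -> ['d', 'c', 'e']
'c': index 1 in ['d', 'c', 'e'] -> ['c', 'd', 'e']
'c': index 0 in ['c', 'd', 'e'] -> ['c', 'd', 'e']
'e': index 2 in ['c', 'd', 'e'] -> ['e', 'c', 'd']
'd': index 2 in ['e', 'c', 'd'] -> ['d', 'e', 'c']
'e': index 1 in ['d', 'e', 'c'] -> ['e', 'd', 'c']
'e': index 0 in ['e', 'd', 'c'] -> ['e', 'd', 'c']
'e': index 0 in ['e', 'd', 'c'] -> ['e', 'd', 'c']
'e': index 0 in ['e', 'd', 'c'] -> ['e', 'd', 'c']


Output: [0, 1, 1, 0, 2, 2, 1, 0, 0, 0]


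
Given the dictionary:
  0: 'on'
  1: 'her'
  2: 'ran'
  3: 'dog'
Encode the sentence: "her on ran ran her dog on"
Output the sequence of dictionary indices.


Look up each word in the dictionary:
  'her' -> 1
  'on' -> 0
  'ran' -> 2
  'ran' -> 2
  'her' -> 1
  'dog' -> 3
  'on' -> 0

Encoded: [1, 0, 2, 2, 1, 3, 0]


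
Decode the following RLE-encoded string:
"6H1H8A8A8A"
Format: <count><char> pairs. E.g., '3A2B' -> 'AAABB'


Expanding each <count><char> pair:
  6H -> 'HHHHHH'
  1H -> 'H'
  8A -> 'AAAAAAAA'
  8A -> 'AAAAAAAA'
  8A -> 'AAAAAAAA'

Decoded = HHHHHHHAAAAAAAAAAAAAAAAAAAAAAAA


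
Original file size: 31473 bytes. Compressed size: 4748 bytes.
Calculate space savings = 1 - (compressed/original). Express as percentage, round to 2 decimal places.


ratio = compressed/original = 4748/31473 = 0.150859
savings = 1 - ratio = 1 - 0.150859 = 0.849141
as a percentage: 0.849141 * 100 = 84.91%

Space savings = 1 - 4748/31473 = 84.91%


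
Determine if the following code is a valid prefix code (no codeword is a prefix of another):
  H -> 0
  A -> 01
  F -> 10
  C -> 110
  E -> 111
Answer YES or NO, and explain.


Checking each pair (does one codeword prefix another?):
  H='0' vs A='01': prefix -- VIOLATION

NO -- this is NOT a valid prefix code. H (0) is a prefix of A (01).


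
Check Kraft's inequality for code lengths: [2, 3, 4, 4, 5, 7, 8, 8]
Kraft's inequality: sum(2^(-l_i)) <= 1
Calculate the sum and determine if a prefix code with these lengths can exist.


Sum = 2^(-2) + 2^(-3) + 2^(-4) + 2^(-4) + 2^(-5) + 2^(-7) + 2^(-8) + 2^(-8)
    = 0.25 + 0.125 + 0.0625 + 0.0625 + 0.03125 + 0.0078125 + 0.00390625 + 0.00390625
    = 140/256 = 0.546875
Since 0.546875 <= 1, Kraft's inequality IS satisfied.
A prefix code with these lengths CAN exist.

Kraft sum = 0.546875. Satisfied.


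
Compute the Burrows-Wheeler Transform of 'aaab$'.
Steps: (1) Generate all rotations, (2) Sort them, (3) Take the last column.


Rotations (sorted):
  0: $aaab -> last char: b
  1: aaab$ -> last char: $
  2: aab$a -> last char: a
  3: ab$aa -> last char: a
  4: b$aaa -> last char: a


BWT = b$aaa


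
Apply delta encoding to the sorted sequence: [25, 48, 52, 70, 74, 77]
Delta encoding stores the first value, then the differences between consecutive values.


First value: 25
Deltas:
  48 - 25 = 23
  52 - 48 = 4
  70 - 52 = 18
  74 - 70 = 4
  77 - 74 = 3


Delta encoded: [25, 23, 4, 18, 4, 3]


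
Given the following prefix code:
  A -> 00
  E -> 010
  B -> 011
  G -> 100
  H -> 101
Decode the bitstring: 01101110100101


Decoding step by step:
Bits 011 -> B
Bits 011 -> B
Bits 101 -> H
Bits 00 -> A
Bits 101 -> H


Decoded message: BBHAH


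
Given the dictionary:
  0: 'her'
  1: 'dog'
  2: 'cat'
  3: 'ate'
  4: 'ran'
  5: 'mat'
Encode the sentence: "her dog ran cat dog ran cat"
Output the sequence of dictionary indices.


Look up each word in the dictionary:
  'her' -> 0
  'dog' -> 1
  'ran' -> 4
  'cat' -> 2
  'dog' -> 1
  'ran' -> 4
  'cat' -> 2

Encoded: [0, 1, 4, 2, 1, 4, 2]


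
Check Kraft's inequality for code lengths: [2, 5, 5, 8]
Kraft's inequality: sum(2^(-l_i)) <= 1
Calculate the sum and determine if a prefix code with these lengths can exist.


Sum = 2^(-2) + 2^(-5) + 2^(-5) + 2^(-8)
    = 0.25 + 0.03125 + 0.03125 + 0.00390625
    = 81/256 = 0.31640625
Since 0.31640625 <= 1, Kraft's inequality IS satisfied.
A prefix code with these lengths CAN exist.

Kraft sum = 0.31640625. Satisfied.


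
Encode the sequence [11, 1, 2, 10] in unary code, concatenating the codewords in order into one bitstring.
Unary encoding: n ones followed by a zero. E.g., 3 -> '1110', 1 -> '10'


Encode each number as n ones followed by a terminating 0:
  11 -> 111111111110 (12 bits)
  1 -> 10 (2 bits)
  2 -> 110 (3 bits)
  10 -> 11111111110 (11 bits)
Total length = 12 + 2 + 3 + 11 = 28 bits.

Unary([11, 1, 2, 10]) = 1111111111101011011111111110 (28 bits)


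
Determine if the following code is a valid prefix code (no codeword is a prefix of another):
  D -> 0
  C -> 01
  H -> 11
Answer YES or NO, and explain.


Checking each pair (does one codeword prefix another?):
  D='0' vs C='01': prefix -- VIOLATION

NO -- this is NOT a valid prefix code. D (0) is a prefix of C (01).


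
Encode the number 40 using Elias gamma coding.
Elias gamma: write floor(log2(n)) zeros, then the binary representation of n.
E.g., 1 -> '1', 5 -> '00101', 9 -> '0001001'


num_bits = floor(log2(40)) + 1 = 6
leading_zeros = num_bits - 1 = 5
binary(40) = 101000

Elias gamma(40) = '00000' + '101000' = 00000101000 (11 bits)


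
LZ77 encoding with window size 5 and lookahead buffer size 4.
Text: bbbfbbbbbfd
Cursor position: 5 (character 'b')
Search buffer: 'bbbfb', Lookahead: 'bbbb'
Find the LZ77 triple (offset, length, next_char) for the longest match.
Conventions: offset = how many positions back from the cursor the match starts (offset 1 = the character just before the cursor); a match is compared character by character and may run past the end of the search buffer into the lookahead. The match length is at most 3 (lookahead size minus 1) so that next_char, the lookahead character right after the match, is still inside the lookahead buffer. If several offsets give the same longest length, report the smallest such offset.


Try each offset into the search buffer:
  offset=1 (pos 4, char 'b'): match length 3
  offset=2 (pos 3, char 'f'): match length 0
  offset=3 (pos 2, char 'b'): match length 1
  offset=4 (pos 1, char 'b'): match length 2
  offset=5 (pos 0, char 'b'): match length 3
Longest match has length 3, found at offsets 1, 5; take the smallest, offset 1.
next_char = character at position 5 + 3 = 8 -> 'b'

Best match: offset=1, length=3 (matching 'bbb' starting at position 4)
LZ77 triple: (1, 3, 'b')


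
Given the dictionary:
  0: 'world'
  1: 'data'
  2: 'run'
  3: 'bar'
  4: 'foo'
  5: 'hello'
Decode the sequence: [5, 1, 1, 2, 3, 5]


Look up each index in the dictionary:
  5 -> 'hello'
  1 -> 'data'
  1 -> 'data'
  2 -> 'run'
  3 -> 'bar'
  5 -> 'hello'

Decoded: "hello data data run bar hello"


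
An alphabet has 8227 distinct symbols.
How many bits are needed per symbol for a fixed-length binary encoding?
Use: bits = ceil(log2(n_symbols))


log2(8227) = 13.0062
Bracket: 2^13 = 8192 < 8227 <= 2^14 = 16384
So ceil(log2(8227)) = 14

bits = ceil(log2(8227)) = ceil(13.0062) = 14 bits


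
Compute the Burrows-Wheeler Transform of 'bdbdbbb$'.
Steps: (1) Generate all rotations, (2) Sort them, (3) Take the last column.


Rotations (sorted):
  0: $bdbdbbb -> last char: b
  1: b$bdbdbb -> last char: b
  2: bb$bdbdb -> last char: b
  3: bbb$bdbd -> last char: d
  4: bdbbb$bd -> last char: d
  5: bdbdbbb$ -> last char: $
  6: dbbb$bdb -> last char: b
  7: dbdbbb$b -> last char: b


BWT = bbbdd$bb
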